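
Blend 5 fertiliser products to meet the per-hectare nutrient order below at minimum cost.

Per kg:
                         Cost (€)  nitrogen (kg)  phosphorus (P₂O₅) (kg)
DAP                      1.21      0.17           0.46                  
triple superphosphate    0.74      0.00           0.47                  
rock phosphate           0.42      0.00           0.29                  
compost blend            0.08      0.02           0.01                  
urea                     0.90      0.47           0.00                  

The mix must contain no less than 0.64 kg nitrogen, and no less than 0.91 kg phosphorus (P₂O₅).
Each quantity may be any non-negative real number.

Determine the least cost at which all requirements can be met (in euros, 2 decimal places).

€2.54

Treat it as an LP. Let x1 = kg of DAP, x2 = kg of triple superphosphate, x3 = kg of rock phosphate, x4 = kg of compost blend, x5 = kg of urea.
Minimize 1.21x1 + 0.74x2 + 0.42x3 + 0.08x4 + 0.9x5 s.t.:
  0.17x1 + 0.02x4 + 0.47x5 ≥ 0.64   (nitrogen)
  0.46x1 + 0.47x2 + 0.29x3 + 0.01x4 ≥ 0.91   (phosphorus (P₂O₅))
  x1, x2, x3, x4, x5 ≥ 0.
At the optimum only rock phosphate, urea are positive (DAP, triple superphosphate, compost blend = 0). There the nitrogen and phosphorus (P₂O₅) constraints are tight.
Solving gives x3 = 3.138, x5 = 1.362.
Hence cost = 0.42·3.138 + 0.9·1.362 = €2.5438.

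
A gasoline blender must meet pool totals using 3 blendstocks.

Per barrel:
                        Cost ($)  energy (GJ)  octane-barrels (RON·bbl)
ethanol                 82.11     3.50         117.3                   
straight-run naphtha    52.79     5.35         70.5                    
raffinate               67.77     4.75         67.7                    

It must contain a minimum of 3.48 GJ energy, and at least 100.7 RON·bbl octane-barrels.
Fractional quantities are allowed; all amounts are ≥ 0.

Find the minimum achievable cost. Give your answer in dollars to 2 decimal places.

$70.99

This is a linear program. Let x1 = barrels of ethanol, x2 = barrels of straight-run naphtha, x3 = barrels of raffinate.
min 82.11x1 + 52.79x2 + 67.77x3 subject to:
  3.5x1 + 5.35x2 + 4.75x3 ≥ 3.48   (energy)
  117.3x1 + 70.5x2 + 67.7x3 ≥ 100.7   (octane-barrels)
  x1, x2, x3 ≥ 0.
The optimal basis is {ethanol, straight-run naphtha}; raffinate drops out. There the energy and octane-barrels constraints are tight.
Optimal quantities: ethanol = 0.7705 barrels, straight-run naphtha = 0.1464 barrels.
Objective = 82.11·0.7705 + 52.79·0.1464 = 70.9942.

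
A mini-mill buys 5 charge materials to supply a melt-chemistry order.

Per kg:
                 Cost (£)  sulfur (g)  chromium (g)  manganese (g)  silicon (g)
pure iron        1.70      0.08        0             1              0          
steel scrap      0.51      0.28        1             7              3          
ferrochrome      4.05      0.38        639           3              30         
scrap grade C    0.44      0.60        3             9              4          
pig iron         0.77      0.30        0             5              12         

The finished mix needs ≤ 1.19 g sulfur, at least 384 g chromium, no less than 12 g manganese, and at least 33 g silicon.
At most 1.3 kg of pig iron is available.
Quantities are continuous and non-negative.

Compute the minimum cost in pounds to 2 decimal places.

£3.49

Let x1 = kg of pure iron, x2 = kg of steel scrap, x3 = kg of ferrochrome, x4 = kg of scrap grade C, x5 = kg of pig iron.
min 1.7x1 + 0.51x2 + 4.05x3 + 0.44x4 + 0.77x5 with:
  0.08x1 + 0.28x2 + 0.38x3 + 0.6x4 + 0.3x5 ≤ 1.19   (sulfur)
  1x2 + 639x3 + 3x4 ≥ 384   (chromium)
  1x1 + 7x2 + 3x3 + 9x4 + 5x5 ≥ 12   (manganese)
  3x2 + 30x3 + 4x4 + 12x5 ≥ 33   (silicon)
  x5 ≤ 1.3
  x1, x2, x3, x4, x5 ≥ 0.
The minimum-cost mix takes nothing from pure iron, steel scrap — only ferrochrome, scrap grade C, pig iron. There the chromium, manganese, silicon constraints are tight.
Optimal quantities: ferrochrome = 0.5984 kg, scrap grade C = 0.5366 kg, pig iron = 1.075 kg.
Hence cost = 4.05·0.5984 + 0.44·0.5366 + 0.77·1.075 = £3.4874.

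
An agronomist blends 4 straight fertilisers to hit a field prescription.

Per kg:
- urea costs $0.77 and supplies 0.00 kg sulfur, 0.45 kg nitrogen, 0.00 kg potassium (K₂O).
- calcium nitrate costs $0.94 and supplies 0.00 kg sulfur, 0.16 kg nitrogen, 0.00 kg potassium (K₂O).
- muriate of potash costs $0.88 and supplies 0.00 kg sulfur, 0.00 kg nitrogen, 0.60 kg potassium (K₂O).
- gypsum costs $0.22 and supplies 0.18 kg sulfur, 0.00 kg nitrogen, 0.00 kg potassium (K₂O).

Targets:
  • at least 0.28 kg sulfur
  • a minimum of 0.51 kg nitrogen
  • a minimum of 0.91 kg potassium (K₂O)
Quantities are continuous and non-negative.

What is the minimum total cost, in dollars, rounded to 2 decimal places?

$2.55

Set it up as a linear program. Let x1 = kg of urea, x2 = kg of calcium nitrate, x3 = kg of muriate of potash, x4 = kg of gypsum.
Minimize 0.77x1 + 0.94x2 + 0.88x3 + 0.22x4 s.t.:
  0.18x4 ≥ 0.28   (sulfur)
  0.45x1 + 0.16x2 ≥ 0.51   (nitrogen)
  0.6x3 ≥ 0.91   (potassium (K₂O))
  x1, x2, x3, x4 ≥ 0.
At the optimum only urea, muriate of potash, gypsum are positive (calcium nitrate = 0). There the sulfur, nitrogen, potassium (K₂O) constraints are tight.
That vertex is x1 = 1.133, x3 = 1.517, x4 = 1.556.
Objective = 0.77·1.133 + 0.88·1.517 + 0.22·1.556 = 2.5497.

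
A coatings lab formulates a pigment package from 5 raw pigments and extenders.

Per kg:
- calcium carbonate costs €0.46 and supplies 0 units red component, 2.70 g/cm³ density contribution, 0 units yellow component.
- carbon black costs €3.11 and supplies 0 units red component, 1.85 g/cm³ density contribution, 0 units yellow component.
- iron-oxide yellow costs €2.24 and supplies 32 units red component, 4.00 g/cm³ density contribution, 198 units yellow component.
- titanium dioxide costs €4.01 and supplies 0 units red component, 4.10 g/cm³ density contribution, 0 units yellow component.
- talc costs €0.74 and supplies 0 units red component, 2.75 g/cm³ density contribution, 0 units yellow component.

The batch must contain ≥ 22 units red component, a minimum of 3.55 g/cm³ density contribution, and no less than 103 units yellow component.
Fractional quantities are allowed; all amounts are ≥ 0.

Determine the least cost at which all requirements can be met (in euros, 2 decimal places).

€1.68

Let x1 = kg of calcium carbonate, x2 = kg of carbon black, x3 = kg of iron-oxide yellow, x4 = kg of titanium dioxide, x5 = kg of talc.
Minimise 0.46x1 + 3.11x2 + 2.24x3 + 4.01x4 + 0.74x5 subject to:
  32x3 ≥ 22   (red component)
  2.7x1 + 1.85x2 + 4x3 + 4.1x4 + 2.75x5 ≥ 3.55   (density contribution)
  198x3 ≥ 103   (yellow component)
  x1, x2, x3, x4, x5 ≥ 0.
The minimum-cost mix takes nothing from carbon black, titanium dioxide, talc — only calcium carbonate, iron-oxide yellow. The red component and density contribution requirements are met with equality.
That vertex is x1 = 0.2963, x3 = 0.6875.
Total cost: 0.46·0.2963 + 2.24·0.6875 = 1.6763.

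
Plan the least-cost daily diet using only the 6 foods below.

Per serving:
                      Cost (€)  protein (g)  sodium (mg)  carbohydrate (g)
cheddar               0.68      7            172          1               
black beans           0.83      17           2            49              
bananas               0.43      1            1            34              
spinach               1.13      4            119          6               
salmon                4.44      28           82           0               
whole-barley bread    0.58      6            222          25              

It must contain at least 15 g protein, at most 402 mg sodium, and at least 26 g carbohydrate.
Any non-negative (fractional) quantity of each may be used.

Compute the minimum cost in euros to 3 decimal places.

Let x1 = servings of cheddar, x2 = servings of black beans, x3 = servings of bananas, x4 = servings of spinach, x5 = servings of salmon, x6 = servings of whole-barley bread.
Minimize 0.68x1 + 0.83x2 + 0.43x3 + 1.13x4 + 4.44x5 + 0.58x6 s.t.:
  7x1 + 17x2 + 1x3 + 4x4 + 28x5 + 6x6 ≥ 15   (protein)
  172x1 + 2x2 + 1x3 + 119x4 + 82x5 + 222x6 ≤ 402   (sodium)
  1x1 + 49x2 + 34x3 + 6x4 + 25x6 ≥ 26   (carbohydrate)
  x1, x2, x3, x4, x5, x6 ≥ 0.
The optimal basis is {black beans}; cheddar, bananas, spinach, salmon, whole-barley bread drop out. The protein requirement is met with equality.
That vertex is x2 = 0.8824.
Objective = 0.83·0.8824 = 0.73239.

€0.732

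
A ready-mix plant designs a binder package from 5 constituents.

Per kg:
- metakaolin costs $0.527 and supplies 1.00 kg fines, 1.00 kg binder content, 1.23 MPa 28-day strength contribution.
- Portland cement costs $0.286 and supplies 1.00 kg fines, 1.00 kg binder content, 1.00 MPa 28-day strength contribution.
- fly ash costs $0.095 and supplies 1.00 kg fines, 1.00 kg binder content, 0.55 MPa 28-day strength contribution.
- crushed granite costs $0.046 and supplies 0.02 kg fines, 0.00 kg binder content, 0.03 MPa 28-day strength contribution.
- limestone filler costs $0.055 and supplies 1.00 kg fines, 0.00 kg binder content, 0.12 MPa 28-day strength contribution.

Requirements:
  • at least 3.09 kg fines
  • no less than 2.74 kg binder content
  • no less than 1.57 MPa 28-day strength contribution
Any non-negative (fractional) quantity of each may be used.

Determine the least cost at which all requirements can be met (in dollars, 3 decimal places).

$0.282

Set it up as a linear program. Let x1 = kg of metakaolin, x2 = kg of Portland cement, x3 = kg of fly ash, x4 = kg of crushed granite, x5 = kg of limestone filler.
Minimize 0.527x1 + 0.286x2 + 0.095x3 + 0.046x4 + 0.055x5 subject to:
  1x1 + 1x2 + 1x3 + 0.02x4 + 1x5 ≥ 3.09   (fines)
  1x1 + 1x2 + 1x3 ≥ 2.74   (binder content)
  1.23x1 + 1x2 + 0.55x3 + 0.03x4 + 0.12x5 ≥ 1.57   (28-day strength contribution)
  x1, x2, x3, x4, x5 ≥ 0.
The cheapest feasible vertex uses only fly ash, limestone filler; metakaolin, Portland cement, crushed granite are not used. There the fines and 28-day strength contribution constraints are tight.
So fly ash = 2.789 kg, limestone filler = 0.3012 kg.
Cost = 0.095·2.789 + 0.055·0.3012 = 0.28152.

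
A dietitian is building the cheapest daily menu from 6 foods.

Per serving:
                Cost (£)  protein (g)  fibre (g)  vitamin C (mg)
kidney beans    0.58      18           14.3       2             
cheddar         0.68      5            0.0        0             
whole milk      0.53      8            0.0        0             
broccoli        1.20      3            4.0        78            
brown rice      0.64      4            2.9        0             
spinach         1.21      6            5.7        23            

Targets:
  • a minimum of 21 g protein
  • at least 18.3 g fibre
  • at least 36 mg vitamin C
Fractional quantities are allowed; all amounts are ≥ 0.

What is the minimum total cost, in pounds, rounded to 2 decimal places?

Treat it as an LP. Let x1 = servings of kidney beans, x2 = servings of cheddar, x3 = servings of whole milk, x4 = servings of broccoli, x5 = servings of brown rice, x6 = servings of spinach.
Minimize 0.58x1 + 0.68x2 + 0.53x3 + 1.2x4 + 0.64x5 + 1.21x6 with:
  18x1 + 5x2 + 8x3 + 3x4 + 4x5 + 6x6 ≥ 21   (protein)
  14.3x1 + 4x4 + 2.9x5 + 5.7x6 ≥ 18.3   (fibre)
  2x1 + 78x4 + 23x6 ≥ 36   (vitamin C)
  x1, x2, x3, x4, x5, x6 ≥ 0.
The minimum-cost mix takes nothing from cheddar, whole milk, brown rice, spinach — only kidney beans, broccoli. There the fibre and vitamin C constraints are tight.
So kidney beans = 1.159 servings, broccoli = 0.4318 servings.
Objective = 0.58·1.159 + 1.2·0.4318 = 1.1904.

£1.19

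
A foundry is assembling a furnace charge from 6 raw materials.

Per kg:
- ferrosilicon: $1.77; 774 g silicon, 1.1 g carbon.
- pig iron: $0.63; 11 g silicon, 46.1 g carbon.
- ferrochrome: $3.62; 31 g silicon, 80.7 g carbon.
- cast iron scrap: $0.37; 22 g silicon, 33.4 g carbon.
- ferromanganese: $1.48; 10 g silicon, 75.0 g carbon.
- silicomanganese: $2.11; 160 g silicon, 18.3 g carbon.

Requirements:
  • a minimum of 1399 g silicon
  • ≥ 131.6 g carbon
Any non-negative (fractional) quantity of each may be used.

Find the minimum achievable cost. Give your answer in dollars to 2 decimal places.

Let x1 = kg of ferrosilicon, x2 = kg of pig iron, x3 = kg of ferrochrome, x4 = kg of cast iron scrap, x5 = kg of ferromanganese, x6 = kg of silicomanganese.
Minimize 1.77x1 + 0.63x2 + 3.62x3 + 0.37x4 + 1.48x5 + 2.11x6 with:
  774x1 + 11x2 + 31x3 + 22x4 + 10x5 + 160x6 ≥ 1399   (silicon)
  1.1x1 + 46.1x2 + 80.7x3 + 33.4x4 + 75x5 + 18.3x6 ≥ 131.6   (carbon)
  x1, x2, x3, x4, x5, x6 ≥ 0.
At the optimum only ferrosilicon, cast iron scrap are positive (pig iron, ferrochrome, ferromanganese, silicomanganese = 0). The silicon and carbon requirements are met with equality.
Solving gives x1 = 1.697, x4 = 3.884.
Objective = 1.77·1.697 + 0.37·3.884 = 4.4408.

$4.44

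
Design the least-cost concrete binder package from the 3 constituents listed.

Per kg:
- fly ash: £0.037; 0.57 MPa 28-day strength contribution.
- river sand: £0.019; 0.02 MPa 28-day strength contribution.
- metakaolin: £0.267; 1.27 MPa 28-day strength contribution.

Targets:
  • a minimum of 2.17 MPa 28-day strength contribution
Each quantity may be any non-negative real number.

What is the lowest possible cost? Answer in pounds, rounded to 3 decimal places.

Let x1 = kg of fly ash, x2 = kg of river sand, x3 = kg of metakaolin.
min 0.037x1 + 0.019x2 + 0.267x3 subject to:
  0.57x1 + 0.02x2 + 1.27x3 ≥ 2.17   (28-day strength contribution)
  x1, x2, x3 ≥ 0.
The minimum-cost mix takes nothing from river sand, metakaolin — only fly ash. There the 28-day strength contribution constraint is tight.
Solving gives x1 = 3.807.
Cost = 0.037·3.807 = 0.14086.

£0.141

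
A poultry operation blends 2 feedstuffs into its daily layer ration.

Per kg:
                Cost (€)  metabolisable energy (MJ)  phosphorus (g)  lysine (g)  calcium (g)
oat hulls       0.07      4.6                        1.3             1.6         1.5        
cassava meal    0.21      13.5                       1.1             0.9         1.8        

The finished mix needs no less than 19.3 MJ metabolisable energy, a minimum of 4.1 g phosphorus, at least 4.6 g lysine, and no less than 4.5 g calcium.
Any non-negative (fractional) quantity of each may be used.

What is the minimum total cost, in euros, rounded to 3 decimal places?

€0.294

Treat it as an LP. Let x1 = kg of oat hulls, x2 = kg of cassava meal.
Minimize 0.07x1 + 0.21x2 subject to:
  4.6x1 + 13.5x2 ≥ 19.3   (metabolisable energy)
  1.3x1 + 1.1x2 ≥ 4.1   (phosphorus)
  1.6x1 + 0.9x2 ≥ 4.6   (lysine)
  1.5x1 + 1.8x2 ≥ 4.5   (calcium)
  x1, x2 ≥ 0.
The minimum-cost mix takes nothing from cassava meal — only oat hulls. There the metabolisable energy constraint is tight.
That vertex is x1 = 4.196.
Total cost: 0.07·4.196 = 0.29372.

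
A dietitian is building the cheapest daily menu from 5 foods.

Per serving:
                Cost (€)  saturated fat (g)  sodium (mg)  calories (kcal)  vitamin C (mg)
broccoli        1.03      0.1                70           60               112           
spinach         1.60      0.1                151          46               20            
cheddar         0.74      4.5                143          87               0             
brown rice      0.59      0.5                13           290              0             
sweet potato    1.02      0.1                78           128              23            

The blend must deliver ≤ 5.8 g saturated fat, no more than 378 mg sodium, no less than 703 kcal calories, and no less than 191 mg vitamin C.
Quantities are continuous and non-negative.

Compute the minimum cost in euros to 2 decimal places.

Set it up as a linear program. Let x1 = servings of broccoli, x2 = servings of spinach, x3 = servings of cheddar, x4 = servings of brown rice, x5 = servings of sweet potato.
min 1.03x1 + 1.6x2 + 0.74x3 + 0.59x4 + 1.02x5 s.t.:
  0.1x1 + 0.1x2 + 4.5x3 + 0.5x4 + 0.1x5 ≤ 5.8   (saturated fat)
  70x1 + 151x2 + 143x3 + 13x4 + 78x5 ≤ 378   (sodium)
  60x1 + 46x2 + 87x3 + 290x4 + 128x5 ≥ 703   (calories)
  112x1 + 20x2 + 23x5 ≥ 191   (vitamin C)
  x1, x2, x3, x4, x5 ≥ 0.
The minimum-cost mix takes nothing from spinach, cheddar, sweet potato — only broccoli, brown rice. The calories and vitamin C requirements are met with equality.
Optimal quantities: broccoli = 1.705 servings, brown rice = 2.071 servings.
Cost = 1.03·1.705 + 0.59·2.071 = 2.9780.

€2.98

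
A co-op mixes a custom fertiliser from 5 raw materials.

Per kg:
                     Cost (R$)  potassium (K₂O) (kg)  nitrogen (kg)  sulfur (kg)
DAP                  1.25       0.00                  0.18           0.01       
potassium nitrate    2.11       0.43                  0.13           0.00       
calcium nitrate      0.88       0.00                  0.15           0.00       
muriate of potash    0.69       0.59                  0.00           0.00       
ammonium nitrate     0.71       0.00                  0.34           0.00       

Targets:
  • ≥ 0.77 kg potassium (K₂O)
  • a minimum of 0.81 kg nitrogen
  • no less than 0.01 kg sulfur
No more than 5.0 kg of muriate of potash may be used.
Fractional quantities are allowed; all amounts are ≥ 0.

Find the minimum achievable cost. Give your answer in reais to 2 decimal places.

Set it up as a linear program. Let x1 = kg of DAP, x2 = kg of potassium nitrate, x3 = kg of calcium nitrate, x4 = kg of muriate of potash, x5 = kg of ammonium nitrate.
Minimise 1.25x1 + 2.11x2 + 0.88x3 + 0.69x4 + 0.71x5 subject to:
  0.43x2 + 0.59x4 ≥ 0.77   (potassium (K₂O))
  0.18x1 + 0.13x2 + 0.15x3 + 0.34x5 ≥ 0.81   (nitrogen)
  0.01x1 ≥ 0.01   (sulfur)
  x4 ≤ 5
  x1, x2, x3, x4, x5 ≥ 0.
The minimum-cost mix takes nothing from potassium nitrate, calcium nitrate — only DAP, muriate of potash, ammonium nitrate. Binding constraints: potassium (K₂O), nitrogen, sulfur.
So DAP = 1 kg, muriate of potash = 1.305 kg, ammonium nitrate = 1.853 kg.
Cost = 1.25·1 + 0.69·1.305 + 0.71·1.853 = 3.4661.

R$3.47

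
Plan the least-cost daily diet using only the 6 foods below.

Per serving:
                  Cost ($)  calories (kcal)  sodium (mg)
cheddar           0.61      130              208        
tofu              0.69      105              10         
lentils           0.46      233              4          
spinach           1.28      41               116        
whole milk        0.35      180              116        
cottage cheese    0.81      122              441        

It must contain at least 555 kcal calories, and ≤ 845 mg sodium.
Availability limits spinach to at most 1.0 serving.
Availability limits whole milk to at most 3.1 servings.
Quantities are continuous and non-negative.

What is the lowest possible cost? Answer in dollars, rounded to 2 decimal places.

Let x1 = servings of cheddar, x2 = servings of tofu, x3 = servings of lentils, x4 = servings of spinach, x5 = servings of whole milk, x6 = servings of cottage cheese.
Minimize 0.61x1 + 0.69x2 + 0.46x3 + 1.28x4 + 0.35x5 + 0.81x6 s.t.:
  130x1 + 105x2 + 233x3 + 41x4 + 180x5 + 122x6 ≥ 555   (calories)
  208x1 + 10x2 + 4x3 + 116x4 + 116x5 + 441x6 ≤ 845   (sodium)
  x4 ≤ 1
  x5 ≤ 3.1
  x1, x2, x3, x4, x5, x6 ≥ 0.
At the optimum only whole milk is positive (cheddar, tofu, lentils, spinach, cottage cheese = 0). The calories requirement is met with equality.
Solving gives x5 = 3.083.
Hence cost = 0.35·3.083 = $1.0791.

$1.08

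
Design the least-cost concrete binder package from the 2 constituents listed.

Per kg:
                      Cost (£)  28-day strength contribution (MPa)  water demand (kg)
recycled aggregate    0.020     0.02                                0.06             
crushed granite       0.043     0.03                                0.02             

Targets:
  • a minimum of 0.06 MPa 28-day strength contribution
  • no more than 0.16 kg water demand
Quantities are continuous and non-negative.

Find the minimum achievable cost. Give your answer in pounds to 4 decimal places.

£0.0637

Set it up as a linear program. Let x1 = kg of recycled aggregate, x2 = kg of crushed granite.
min 0.02x1 + 0.043x2 subject to:
  0.02x1 + 0.03x2 ≥ 0.06   (28-day strength contribution)
  0.06x1 + 0.02x2 ≤ 0.16   (water demand)
  x1, x2 ≥ 0.
Both inputs are positive at the optimum. The 28-day strength contribution and water demand requirements are met with equality.
Optimal quantities: recycled aggregate = 2.571 kg, crushed granite = 0.2857 kg.
Total cost: 0.02·2.571 + 0.043·0.2857 = 0.063705.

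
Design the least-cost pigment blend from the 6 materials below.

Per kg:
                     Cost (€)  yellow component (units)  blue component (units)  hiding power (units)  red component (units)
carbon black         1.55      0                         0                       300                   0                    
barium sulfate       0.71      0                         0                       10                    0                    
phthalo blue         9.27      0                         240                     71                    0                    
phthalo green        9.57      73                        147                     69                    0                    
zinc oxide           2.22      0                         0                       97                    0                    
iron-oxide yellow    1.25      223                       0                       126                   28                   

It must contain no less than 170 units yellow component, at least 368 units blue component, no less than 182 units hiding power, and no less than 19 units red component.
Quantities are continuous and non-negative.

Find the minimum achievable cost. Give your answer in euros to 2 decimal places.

€15.17

Set it up as a linear program. Let x1 = kg of carbon black, x2 = kg of barium sulfate, x3 = kg of phthalo blue, x4 = kg of phthalo green, x5 = kg of zinc oxide, x6 = kg of iron-oxide yellow.
Minimize 1.55x1 + 0.71x2 + 9.27x3 + 9.57x4 + 2.22x5 + 1.25x6 s.t.:
  73x4 + 223x6 ≥ 170   (yellow component)
  240x3 + 147x4 ≥ 368   (blue component)
  300x1 + 10x2 + 71x3 + 69x4 + 97x5 + 126x6 ≥ 182   (hiding power)
  28x6 ≥ 19   (red component)
  x1, x2, x3, x4, x5, x6 ≥ 0.
The minimum-cost mix takes nothing from carbon black, barium sulfate, phthalo green, zinc oxide — only phthalo blue, iron-oxide yellow. There the yellow component and blue component constraints are tight.
Solving gives x3 = 1.5333, x6 = 0.76233.
Total cost: 9.27·1.5333 + 1.25·0.76233 = 15.1666.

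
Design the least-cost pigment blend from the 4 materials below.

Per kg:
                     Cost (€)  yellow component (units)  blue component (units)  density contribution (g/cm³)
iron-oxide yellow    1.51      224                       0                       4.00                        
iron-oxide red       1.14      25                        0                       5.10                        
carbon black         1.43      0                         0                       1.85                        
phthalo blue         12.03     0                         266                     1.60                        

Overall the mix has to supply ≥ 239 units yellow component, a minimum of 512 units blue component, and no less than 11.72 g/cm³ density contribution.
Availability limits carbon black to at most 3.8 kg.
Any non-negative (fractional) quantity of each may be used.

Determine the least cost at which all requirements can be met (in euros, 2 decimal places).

Let x1 = kg of iron-oxide yellow, x2 = kg of iron-oxide red, x3 = kg of carbon black, x4 = kg of phthalo blue.
Minimize 1.51x1 + 1.14x2 + 1.43x3 + 12.03x4 with:
  224x1 + 25x2 ≥ 239   (yellow component)
  266x4 ≥ 512   (blue component)
  4x1 + 5.1x2 + 1.85x3 + 1.6x4 ≥ 11.72   (density contribution)
  x3 ≤ 3.8
  x1, x2, x3, x4 ≥ 0.
The cheapest feasible vertex uses only iron-oxide yellow, iron-oxide red, phthalo blue; carbon black is not used. Binding constraints: yellow component, blue component, density contribution.
Solving gives x1 = 0.9621, x2 = 0.9396, x4 = 1.925.
Objective = 1.51·0.9621 + 1.14·0.9396 + 12.03·1.925 = 25.6817.

€25.68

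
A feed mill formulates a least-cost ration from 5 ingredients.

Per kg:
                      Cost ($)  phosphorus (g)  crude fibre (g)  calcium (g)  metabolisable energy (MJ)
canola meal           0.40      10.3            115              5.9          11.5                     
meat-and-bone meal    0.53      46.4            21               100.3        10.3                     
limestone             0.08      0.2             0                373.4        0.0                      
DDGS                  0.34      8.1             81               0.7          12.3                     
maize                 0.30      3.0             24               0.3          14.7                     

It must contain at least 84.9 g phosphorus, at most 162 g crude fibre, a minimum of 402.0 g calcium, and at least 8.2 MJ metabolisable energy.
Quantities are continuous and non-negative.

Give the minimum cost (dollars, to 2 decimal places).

$1.02

Let x1 = kg of canola meal, x2 = kg of meat-and-bone meal, x3 = kg of limestone, x4 = kg of DDGS, x5 = kg of maize.
Minimize 0.4x1 + 0.53x2 + 0.08x3 + 0.34x4 + 0.3x5 with:
  10.3x1 + 46.4x2 + 0.2x3 + 8.1x4 + 3x5 ≥ 84.9   (phosphorus)
  115x1 + 21x2 + 81x4 + 24x5 ≤ 162   (crude fibre)
  5.9x1 + 100.3x2 + 373.4x3 + 0.7x4 + 0.3x5 ≥ 402   (calcium)
  11.5x1 + 10.3x2 + 12.3x4 + 14.7x5 ≥ 8.2   (metabolisable energy)
  x1, x2, x3, x4, x5 ≥ 0.
The optimal basis is {meat-and-bone meal, limestone}; canola meal, DDGS, maize drop out. There the phosphorus and calcium constraints are tight.
Solving gives x2 = 1.827, x3 = 0.5858.
Cost = 0.53·1.827 + 0.08·0.5858 = 1.0152.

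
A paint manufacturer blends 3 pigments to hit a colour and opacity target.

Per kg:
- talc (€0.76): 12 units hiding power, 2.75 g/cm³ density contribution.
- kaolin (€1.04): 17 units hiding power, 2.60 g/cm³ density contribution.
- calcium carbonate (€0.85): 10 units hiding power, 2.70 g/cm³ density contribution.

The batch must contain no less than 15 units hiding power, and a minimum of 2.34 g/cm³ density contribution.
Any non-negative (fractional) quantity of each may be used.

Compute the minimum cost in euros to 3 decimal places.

This is a linear program. Let x1 = kg of talc, x2 = kg of kaolin, x3 = kg of calcium carbonate.
Minimize 0.76x1 + 1.04x2 + 0.85x3 s.t.:
  12x1 + 17x2 + 10x3 ≥ 15   (hiding power)
  2.75x1 + 2.6x2 + 2.7x3 ≥ 2.34   (density contribution)
  x1, x2, x3 ≥ 0.
The optimal basis is {talc, kaolin}; calcium carbonate drops out. The hiding power and density contribution requirements are met with equality.
Optimal quantities: talc = 0.05016 kg, kaolin = 0.8469 kg.
Total cost: 0.76·0.05016 + 1.04·0.8469 = 0.91890.

€0.919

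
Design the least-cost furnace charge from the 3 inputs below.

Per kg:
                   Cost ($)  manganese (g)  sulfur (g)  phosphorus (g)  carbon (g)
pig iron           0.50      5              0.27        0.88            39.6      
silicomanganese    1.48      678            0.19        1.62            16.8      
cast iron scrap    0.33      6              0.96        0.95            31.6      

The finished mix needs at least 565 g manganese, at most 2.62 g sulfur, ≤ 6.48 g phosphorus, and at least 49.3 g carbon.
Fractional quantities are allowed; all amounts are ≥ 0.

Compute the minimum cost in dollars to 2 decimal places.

Let x1 = kg of pig iron, x2 = kg of silicomanganese, x3 = kg of cast iron scrap.
Minimise 0.5x1 + 1.48x2 + 0.33x3 subject to:
  5x1 + 678x2 + 6x3 ≥ 565   (manganese)
  0.27x1 + 0.19x2 + 0.96x3 ≤ 2.62   (sulfur)
  0.88x1 + 1.62x2 + 0.95x3 ≤ 6.48   (phosphorus)
  39.6x1 + 16.8x2 + 31.6x3 ≥ 49.3   (carbon)
  x1, x2, x3 ≥ 0.
At the optimum only silicomanganese, cast iron scrap are positive (pig iron = 0). There the manganese and carbon constraints are tight.
Solving gives x2 = 0.8234, x3 = 1.122.
Objective = 1.48·0.8234 + 0.33·1.122 = 1.5889.

$1.59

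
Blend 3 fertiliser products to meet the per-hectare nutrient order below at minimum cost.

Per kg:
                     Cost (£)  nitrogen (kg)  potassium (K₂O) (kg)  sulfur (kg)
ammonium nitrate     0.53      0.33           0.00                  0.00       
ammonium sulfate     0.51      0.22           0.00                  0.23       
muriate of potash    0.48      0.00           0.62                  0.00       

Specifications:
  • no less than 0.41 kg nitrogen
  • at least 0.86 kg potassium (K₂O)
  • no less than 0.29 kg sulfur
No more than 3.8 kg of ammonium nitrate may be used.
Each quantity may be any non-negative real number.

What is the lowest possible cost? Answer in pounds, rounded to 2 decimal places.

Let x1 = kg of ammonium nitrate, x2 = kg of ammonium sulfate, x3 = kg of muriate of potash.
Minimize 0.53x1 + 0.51x2 + 0.48x3 subject to:
  0.33x1 + 0.22x2 ≥ 0.41   (nitrogen)
  0.62x3 ≥ 0.86   (potassium (K₂O))
  0.23x2 ≥ 0.29   (sulfur)
  x1 ≤ 3.8
  x1, x2, x3 ≥ 0.
All 3 inputs are positive at the optimum. The nitrogen, potassium (K₂O), sulfur requirements are met with equality.
So ammonium nitrate = 0.4018 kg, ammonium sulfate = 1.261 kg, muriate of potash = 1.387 kg.
Objective = 0.53·0.4018 + 0.51·1.261 + 0.48·1.387 = 1.5218.

£1.52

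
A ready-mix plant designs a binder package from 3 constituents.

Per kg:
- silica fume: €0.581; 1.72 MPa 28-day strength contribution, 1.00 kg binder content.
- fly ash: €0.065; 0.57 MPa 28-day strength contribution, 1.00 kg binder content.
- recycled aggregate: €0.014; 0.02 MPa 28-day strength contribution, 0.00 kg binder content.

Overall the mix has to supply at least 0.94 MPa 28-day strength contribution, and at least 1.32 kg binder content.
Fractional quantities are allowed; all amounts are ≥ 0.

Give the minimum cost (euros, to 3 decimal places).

€0.107

Treat it as an LP. Let x1 = kg of silica fume, x2 = kg of fly ash, x3 = kg of recycled aggregate.
Minimize 0.581x1 + 0.065x2 + 0.014x3 with:
  1.72x1 + 0.57x2 + 0.02x3 ≥ 0.94   (28-day strength contribution)
  1x1 + 1x2 ≥ 1.32   (binder content)
  x1, x2, x3 ≥ 0.
At the optimum only fly ash is positive (silica fume, recycled aggregate = 0). Binding constraint: 28-day strength contribution.
So fly ash = 1.649 kg.
Objective = 0.065·1.649 = 0.10719.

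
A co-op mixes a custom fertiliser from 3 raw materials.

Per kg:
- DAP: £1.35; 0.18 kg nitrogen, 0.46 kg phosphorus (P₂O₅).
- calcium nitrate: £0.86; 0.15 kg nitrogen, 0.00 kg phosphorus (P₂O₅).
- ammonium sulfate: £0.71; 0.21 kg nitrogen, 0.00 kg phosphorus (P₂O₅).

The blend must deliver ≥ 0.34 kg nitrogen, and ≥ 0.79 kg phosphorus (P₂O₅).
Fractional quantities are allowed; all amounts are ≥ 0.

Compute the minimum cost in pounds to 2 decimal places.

£2.42

Let x1 = kg of DAP, x2 = kg of calcium nitrate, x3 = kg of ammonium sulfate.
Minimize 1.35x1 + 0.86x2 + 0.71x3 subject to:
  0.18x1 + 0.15x2 + 0.21x3 ≥ 0.34   (nitrogen)
  0.46x1 ≥ 0.79   (phosphorus (P₂O₅))
  x1, x2, x3 ≥ 0.
The minimum-cost mix takes nothing from calcium nitrate — only DAP, ammonium sulfate. The nitrogen and phosphorus (P₂O₅) requirements are met with equality.
So DAP = 1.717 kg, ammonium sulfate = 0.147 kg.
Cost = 1.35·1.717 + 0.71·0.147 = 2.4223.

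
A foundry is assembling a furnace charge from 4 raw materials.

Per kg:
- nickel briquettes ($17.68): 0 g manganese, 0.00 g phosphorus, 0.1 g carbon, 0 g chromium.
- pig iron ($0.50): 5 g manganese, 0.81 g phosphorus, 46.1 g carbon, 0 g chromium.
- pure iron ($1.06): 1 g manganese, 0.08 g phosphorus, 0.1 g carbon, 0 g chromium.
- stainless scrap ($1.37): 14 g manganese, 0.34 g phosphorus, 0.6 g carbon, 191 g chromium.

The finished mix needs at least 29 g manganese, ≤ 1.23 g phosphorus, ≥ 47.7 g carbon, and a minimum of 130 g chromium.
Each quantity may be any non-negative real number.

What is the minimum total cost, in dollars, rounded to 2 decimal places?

$2022.62

Let x1 = kg of nickel briquettes, x2 = kg of pig iron, x3 = kg of pure iron, x4 = kg of stainless scrap.
Minimise 17.68x1 + 0.5x2 + 1.06x3 + 1.37x4 s.t.:
  5x2 + 1x3 + 14x4 ≥ 29   (manganese)
  0.81x2 + 0.08x3 + 0.34x4 ≤ 1.23   (phosphorus)
  0.1x1 + 46.1x2 + 0.1x3 + 0.6x4 ≥ 47.7   (carbon)
  191x4 ≥ 130   (chromium)
  x1, x2, x3, x4 ≥ 0.
At the optimum only nickel briquettes, pig iron, stainless scrap are positive (pure iron = 0). Binding constraints: manganese, phosphorus, carbon.
Solving gives x1 = 114.2407, x2 = 0.7634855, x4 = 1.798755.
Total cost: 17.68·114.2407 + 0.5·0.7634855 + 1.37·1.798755 = 2022.6216.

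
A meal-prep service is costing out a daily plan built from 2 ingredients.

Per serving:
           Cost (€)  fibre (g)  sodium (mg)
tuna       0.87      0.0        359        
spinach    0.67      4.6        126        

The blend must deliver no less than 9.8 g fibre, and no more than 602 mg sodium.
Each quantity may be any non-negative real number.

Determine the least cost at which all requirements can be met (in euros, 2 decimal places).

Set it up as a linear program. Let x1 = servings of tuna, x2 = servings of spinach.
min 0.87x1 + 0.67x2 with:
  4.6x2 ≥ 9.8   (fibre)
  359x1 + 126x2 ≤ 602   (sodium)
  x1, x2 ≥ 0.
The minimum-cost mix takes nothing from tuna — only spinach. Binding constraint: fibre.
Solving gives x2 = 2.13.
Total cost: 0.67·2.13 = 1.4271.

€1.43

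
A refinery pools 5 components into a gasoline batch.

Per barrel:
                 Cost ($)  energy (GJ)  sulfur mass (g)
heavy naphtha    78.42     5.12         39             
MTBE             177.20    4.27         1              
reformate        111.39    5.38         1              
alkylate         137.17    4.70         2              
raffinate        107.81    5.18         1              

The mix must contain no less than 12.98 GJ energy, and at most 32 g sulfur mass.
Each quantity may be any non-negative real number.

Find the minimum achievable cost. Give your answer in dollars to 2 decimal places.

Let x1 = barrels of heavy naphtha, x2 = barrels of MTBE, x3 = barrels of reformate, x4 = barrels of alkylate, x5 = barrels of raffinate.
Minimize 78.42x1 + 177.2x2 + 111.39x3 + 137.17x4 + 107.81x5 s.t.:
  5.12x1 + 4.27x2 + 5.38x3 + 4.7x4 + 5.18x5 ≥ 12.98   (energy)
  39x1 + 1x2 + 1x3 + 2x4 + 1x5 ≤ 32   (sulfur mass)
  x1, x2, x3, x4, x5 ≥ 0.
At the optimum only heavy naphtha, reformate are positive (MTBE, alkylate, raffinate = 0). Binding constraints: energy and sulfur mass.
Optimal quantities: heavy naphtha = 0.77763 barrels, reformate = 1.6726 barrels.
Objective = 78.42·0.77763 + 111.39·1.6726 = 247.2927.

$247.29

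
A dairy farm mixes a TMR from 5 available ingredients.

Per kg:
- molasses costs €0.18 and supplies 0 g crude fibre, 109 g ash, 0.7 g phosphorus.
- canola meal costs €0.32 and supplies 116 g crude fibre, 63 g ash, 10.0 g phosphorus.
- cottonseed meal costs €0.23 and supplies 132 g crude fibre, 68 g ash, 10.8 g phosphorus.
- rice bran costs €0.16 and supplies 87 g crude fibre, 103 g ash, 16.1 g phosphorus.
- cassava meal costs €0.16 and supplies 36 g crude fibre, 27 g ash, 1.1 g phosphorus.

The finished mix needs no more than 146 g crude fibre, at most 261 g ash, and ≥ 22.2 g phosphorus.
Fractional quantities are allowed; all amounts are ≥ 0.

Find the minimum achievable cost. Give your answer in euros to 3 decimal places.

Let x1 = kg of molasses, x2 = kg of canola meal, x3 = kg of cottonseed meal, x4 = kg of rice bran, x5 = kg of cassava meal.
min 0.18x1 + 0.32x2 + 0.23x3 + 0.16x4 + 0.16x5 s.t.:
  116x2 + 132x3 + 87x4 + 36x5 ≤ 146   (crude fibre)
  109x1 + 63x2 + 68x3 + 103x4 + 27x5 ≤ 261   (ash)
  0.7x1 + 10x2 + 10.8x3 + 16.1x4 + 1.1x5 ≥ 22.2   (phosphorus)
  x1, x2, x3, x4, x5 ≥ 0.
The optimal basis is {rice bran}; molasses, canola meal, cottonseed meal, cassava meal drop out. The phosphorus requirement is met with equality.
Solving gives x4 = 1.379.
Objective = 0.16·1.379 = 0.22064.

€0.221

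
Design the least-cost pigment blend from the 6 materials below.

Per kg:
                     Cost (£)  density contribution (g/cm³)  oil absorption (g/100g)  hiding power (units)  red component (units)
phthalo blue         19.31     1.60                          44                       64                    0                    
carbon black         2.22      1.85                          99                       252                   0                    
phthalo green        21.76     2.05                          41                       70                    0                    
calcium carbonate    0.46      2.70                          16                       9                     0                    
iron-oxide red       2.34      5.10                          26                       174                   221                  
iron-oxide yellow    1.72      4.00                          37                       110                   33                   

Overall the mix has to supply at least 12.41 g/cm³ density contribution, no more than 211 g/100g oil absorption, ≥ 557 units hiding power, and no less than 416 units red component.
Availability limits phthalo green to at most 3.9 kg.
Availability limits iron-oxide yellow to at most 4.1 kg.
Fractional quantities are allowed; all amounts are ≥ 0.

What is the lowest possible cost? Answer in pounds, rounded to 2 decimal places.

Let x1 = kg of phthalo blue, x2 = kg of carbon black, x3 = kg of phthalo green, x4 = kg of calcium carbonate, x5 = kg of iron-oxide red, x6 = kg of iron-oxide yellow.
min 19.31x1 + 2.22x2 + 21.76x3 + 0.46x4 + 2.34x5 + 1.72x6 with:
  1.6x1 + 1.85x2 + 2.05x3 + 2.7x4 + 5.1x5 + 4x6 ≥ 12.41   (density contribution)
  44x1 + 99x2 + 41x3 + 16x4 + 26x5 + 37x6 ≤ 211   (oil absorption)
  64x1 + 252x2 + 70x3 + 9x4 + 174x5 + 110x6 ≥ 557   (hiding power)
  221x5 + 33x6 ≥ 416   (red component)
  x3 ≤ 3.9
  x6 ≤ 4.1
  x1, x2, x3, x4, x5, x6 ≥ 0.
The cheapest feasible vertex uses only carbon black, calcium carbonate, iron-oxide red; phthalo blue, phthalo green, iron-oxide yellow are not used. The density contribution, hiding power, red component requirements are met with equality.
So carbon black = 0.8953 kg, calcium carbonate = 0.4273 kg, iron-oxide red = 1.882 kg.
Objective = 2.22·0.8953 + 0.46·0.4273 + 2.34·1.882 = 6.5880.

£6.59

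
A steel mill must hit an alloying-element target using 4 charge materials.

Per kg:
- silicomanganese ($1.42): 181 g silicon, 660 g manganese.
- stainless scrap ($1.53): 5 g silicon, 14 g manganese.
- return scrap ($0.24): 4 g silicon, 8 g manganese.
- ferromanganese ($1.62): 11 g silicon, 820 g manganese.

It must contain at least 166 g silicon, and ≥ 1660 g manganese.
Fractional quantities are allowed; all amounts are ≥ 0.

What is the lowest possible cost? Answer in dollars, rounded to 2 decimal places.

$3.38

Let x1 = kg of silicomanganese, x2 = kg of stainless scrap, x3 = kg of return scrap, x4 = kg of ferromanganese.
min 1.42x1 + 1.53x2 + 0.24x3 + 1.62x4 s.t.:
  181x1 + 5x2 + 4x3 + 11x4 ≥ 166   (silicon)
  660x1 + 14x2 + 8x3 + 820x4 ≥ 1660   (manganese)
  x1, x2, x3, x4 ≥ 0.
The optimal basis is {silicomanganese, ferromanganese}; stainless scrap, return scrap drop out. There the silicon and manganese constraints are tight.
Optimal quantities: silicomanganese = 0.8349 kg, ferromanganese = 1.352 kg.
Objective = 1.42·0.8349 + 1.62·1.352 = 3.3758.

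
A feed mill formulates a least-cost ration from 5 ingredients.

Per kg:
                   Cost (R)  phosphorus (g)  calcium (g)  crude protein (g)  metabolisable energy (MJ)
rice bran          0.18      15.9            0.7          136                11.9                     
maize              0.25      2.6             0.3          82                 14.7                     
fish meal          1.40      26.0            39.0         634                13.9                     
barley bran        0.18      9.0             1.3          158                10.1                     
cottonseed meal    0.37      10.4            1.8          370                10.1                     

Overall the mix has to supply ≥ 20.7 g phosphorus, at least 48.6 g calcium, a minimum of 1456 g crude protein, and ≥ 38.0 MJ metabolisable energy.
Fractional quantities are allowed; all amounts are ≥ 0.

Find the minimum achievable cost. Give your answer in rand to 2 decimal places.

Treat it as an LP. Let x1 = kg of rice bran, x2 = kg of maize, x3 = kg of fish meal, x4 = kg of barley bran, x5 = kg of cottonseed meal.
min 0.18x1 + 0.25x2 + 1.4x3 + 0.18x4 + 0.37x5 subject to:
  15.9x1 + 2.6x2 + 26x3 + 9x4 + 10.4x5 ≥ 20.7   (phosphorus)
  0.7x1 + 0.3x2 + 39x3 + 1.3x4 + 1.8x5 ≥ 48.6   (calcium)
  136x1 + 82x2 + 634x3 + 158x4 + 370x5 ≥ 1456   (crude protein)
  11.9x1 + 14.7x2 + 13.9x3 + 10.1x4 + 10.1x5 ≥ 38   (metabolisable energy)
  x1, x2, x3, x4, x5 ≥ 0.
At the optimum only fish meal, barley bran, cottonseed meal are positive (rice bran, maize = 0). The calcium, crude protein, metabolisable energy requirements are met with equality.
Optimal quantities: fish meal = 1.15 kg, barley bran = 0.3757 kg, cottonseed meal = 1.804 kg.
Cost = 1.4·1.15 + 0.18·0.3757 + 0.37·1.804 = 2.3451.

R2.35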